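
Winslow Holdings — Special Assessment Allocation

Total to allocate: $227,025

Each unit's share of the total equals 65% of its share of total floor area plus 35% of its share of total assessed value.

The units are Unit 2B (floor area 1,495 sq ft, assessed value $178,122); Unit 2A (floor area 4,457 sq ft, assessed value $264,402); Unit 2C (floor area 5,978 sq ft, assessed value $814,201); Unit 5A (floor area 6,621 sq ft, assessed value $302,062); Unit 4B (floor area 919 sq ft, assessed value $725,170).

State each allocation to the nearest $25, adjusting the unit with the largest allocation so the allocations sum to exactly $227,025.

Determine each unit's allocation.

Unit 2B: $17,525; Unit 2A: $42,975; Unit 2C: $73,625; Unit 5A: $60,700; Unit 4B: $32,200

Totals — floor area 19,470, assessed value 2,283,957.
Blended shares (65% floor area + 35% assessed value): Unit 2B 0.0772; Unit 2A 0.1893; Unit 2C 0.3243; Unit 5A 0.2673; Unit 4B 0.1418.
Pro-rata amounts: Unit 2B 17,527.70; Unit 2A 42,978.85; Unit 2C 73,634.23; Unit 5A 60,690.34; Unit 4B 32,193.88.
At nearest $25: Unit 2B $17,525; Unit 2A $42,975; Unit 2C $73,625; Unit 5A $60,700; Unit 4B $32,200. Sum = $227,025.
Rounded total matches; no reconciliation needed.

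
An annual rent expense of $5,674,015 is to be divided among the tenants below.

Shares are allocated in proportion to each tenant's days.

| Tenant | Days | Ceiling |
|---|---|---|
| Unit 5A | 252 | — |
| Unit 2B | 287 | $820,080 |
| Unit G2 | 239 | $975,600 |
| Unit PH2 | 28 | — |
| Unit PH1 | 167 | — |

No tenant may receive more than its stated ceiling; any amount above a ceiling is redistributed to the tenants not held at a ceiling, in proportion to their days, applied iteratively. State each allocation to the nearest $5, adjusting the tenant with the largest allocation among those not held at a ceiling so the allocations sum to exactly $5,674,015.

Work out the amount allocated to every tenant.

Unit 5A: $2,186,440; Unit 2B: $820,080; Unit G2: $975,600; Unit PH2: $242,940; Unit PH1: $1,448,955

Combined days = 973.
Pro-rata shares before constraints: Unit 5A 1,469,529.06; Unit 2B 1,673,630.32; Unit G2 1,393,720.03; Unit PH2 163,281.01; Unit PH1 973,854.58.
Capped: Unit 2B ($820,080), Unit G2 ($975,600); remaining pool $3,878,335 reallocated over remaining days 447.
Redistributed shares: Unit 5A 2,186,443.89 → $2,186,445; Unit PH2 242,938.21 → $242,940; Unit PH1 1,448,952.90 → $1,448,955.
Rounding difference −$5 applied to Unit 5A → $2,186,440.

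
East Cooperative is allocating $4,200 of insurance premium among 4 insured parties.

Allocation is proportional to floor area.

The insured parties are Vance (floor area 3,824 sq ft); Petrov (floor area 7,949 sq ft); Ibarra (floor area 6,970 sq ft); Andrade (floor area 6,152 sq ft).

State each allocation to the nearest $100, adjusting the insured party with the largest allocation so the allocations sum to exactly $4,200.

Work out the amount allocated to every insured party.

Vance: $600 | Petrov: $1,400 | Ibarra: $1,200 | Andrade: $1,000

Combined floor area = 24,895.
Raw shares: Vance 3,824/24,895 × $4,200 = 645.14; Petrov 7,949/24,895 × $4,200 = 1,341.06; Ibarra 6,970/24,895 × $4,200 = 1,175.90; Andrade 6,152/24,895 × $4,200 = 1,037.90.
Rounded to nearest $100: Vance $600; Petrov $1,300; Ibarra $1,200; Andrade $1,000. Sum = $4,100.
Difference $4,200 − $4,100 = +$100 applied to largest allocation (Petrov): Petrov becomes $1,400.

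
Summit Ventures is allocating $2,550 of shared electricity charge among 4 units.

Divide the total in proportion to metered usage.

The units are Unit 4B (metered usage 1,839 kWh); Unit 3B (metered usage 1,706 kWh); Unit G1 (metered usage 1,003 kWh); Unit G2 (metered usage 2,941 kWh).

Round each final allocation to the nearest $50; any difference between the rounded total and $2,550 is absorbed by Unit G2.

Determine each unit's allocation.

Metered usage total: 7,489.
Pro-rata amounts: Unit 4B 1,839/7,489 × $2,550 = 626.18; Unit 3B 1,706/7,489 × $2,550 = 580.89; Unit G1 1,003/7,489 × $2,550 = 341.52; Unit G2 2,941/7,489 × $2,550 = 1,001.41.
Rounded to nearest $50: Unit 4B $650; Unit 3B $600; Unit G1 $350; Unit G2 $1,000. Sum = $2,600.
Difference $2,550 − $2,600 = −$50 applied to Unit G2: Unit G2 becomes $950.

Unit 4B: $650 · Unit 3B: $600 · Unit G1: $350 · Unit G2: $950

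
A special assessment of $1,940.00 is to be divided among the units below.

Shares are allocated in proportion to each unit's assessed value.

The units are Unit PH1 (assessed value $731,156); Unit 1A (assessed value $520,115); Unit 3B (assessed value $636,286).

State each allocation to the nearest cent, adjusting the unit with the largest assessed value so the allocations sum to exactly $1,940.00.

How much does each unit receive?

Unit PH1: $751.47 | Unit 1A: $534.57 | Unit 3B: $653.96

Combined assessed value = 731,156 + 520,115 + 636,286 = 1,887,557.
Proportional shares: Unit PH1 751.4701; Unit 1A 534.5656; Unit 3B 653.9643.
After rounding (cent): Unit PH1 $751.47; Unit 1A $534.57; Unit 3B $653.96. Sum = $1,940.00.
Sum already equals the total — no adjustment.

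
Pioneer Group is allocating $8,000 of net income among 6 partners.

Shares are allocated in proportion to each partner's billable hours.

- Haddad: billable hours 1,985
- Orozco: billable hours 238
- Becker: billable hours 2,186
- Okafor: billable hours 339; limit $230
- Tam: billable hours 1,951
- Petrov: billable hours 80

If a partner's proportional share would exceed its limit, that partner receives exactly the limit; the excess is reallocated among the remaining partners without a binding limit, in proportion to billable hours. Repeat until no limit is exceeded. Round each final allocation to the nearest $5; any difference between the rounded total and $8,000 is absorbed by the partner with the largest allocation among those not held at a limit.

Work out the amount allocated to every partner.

Haddad: $2,395 | Orozco: $285 | Becker: $2,640 | Okafor: $230 | Tam: $2,355 | Petrov: $95

Combined billable hours = 6,779.
Proportional shares (ignoring caps): Haddad 2,342.53; Orozco 280.87; Becker 2,579.73; Okafor 400.06; Tam 2,302.40; Petrov 94.41.
Held at cap: Okafor ($230); remaining pool $7,770 reallocated over remaining billable hours 6,440.
Shares after redistribution: Haddad 2,394.95 → $2,395; Orozco 287.15 → $285; Becker 2,637.46 → $2,635; Tam 2,353.92 → $2,355; Petrov 96.52 → $95.
Rounding difference +$5 applied to Becker → $2,640.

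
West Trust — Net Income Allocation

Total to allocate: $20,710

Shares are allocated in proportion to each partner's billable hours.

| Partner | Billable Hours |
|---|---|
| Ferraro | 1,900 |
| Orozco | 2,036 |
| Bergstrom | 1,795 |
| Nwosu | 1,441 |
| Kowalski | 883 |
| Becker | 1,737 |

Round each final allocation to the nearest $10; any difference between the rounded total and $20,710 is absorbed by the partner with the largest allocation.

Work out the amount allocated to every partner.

Combined billable hours = 9,792.
Pro-rata amounts: Ferraro 1,900/9,792 × $20,710 = 4,018.48; Orozco 2,036/9,792 × $20,710 = 4,306.12; Bergstrom 1,795/9,792 × $20,710 = 3,796.41; Nwosu 1,441/9,792 × $20,710 = 3,047.70; Kowalski 883/9,792 × $20,710 = 1,867.54; Becker 1,737/9,792 × $20,710 = 3,673.74.
Rounded to nearest $10: Ferraro $4,020; Orozco $4,310; Bergstrom $3,800; Nwosu $3,050; Kowalski $1,870; Becker $3,670. Sum = $20,720.
Difference $20,710 − $20,720 = −$10 applied to largest allocation (Orozco): Orozco becomes $4,300.

Ferraro: $4,020 · Orozco: $4,300 · Bergstrom: $3,800 · Nwosu: $3,050 · Kowalski: $1,870 · Becker: $3,670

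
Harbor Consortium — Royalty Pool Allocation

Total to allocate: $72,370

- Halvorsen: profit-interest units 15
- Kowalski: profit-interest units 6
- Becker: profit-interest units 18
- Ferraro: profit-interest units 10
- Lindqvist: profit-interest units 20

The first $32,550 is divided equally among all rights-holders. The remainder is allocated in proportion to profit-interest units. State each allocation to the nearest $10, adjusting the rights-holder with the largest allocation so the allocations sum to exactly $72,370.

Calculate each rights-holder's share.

$32,550 shared equally gives $6,510 per rights-holder.
Remainder $39,820 by profit-interest units (total 69): Halvorsen 8,656.52 → $8,660; Kowalski 3,462.61 → $3,460; Becker 10,387.83 → $10,390; Ferraro 5,771.01 → $5,770; Lindqvist 11,542.03 → $11,540.
Totals: Halvorsen $6,510 + $8,660 = $15,170; Kowalski $6,510 + $3,460 = $9,970; Becker $6,510 + $10,390 = $16,900; Ferraro $6,510 + $5,770 = $12,280; Lindqvist $6,510 + $11,540 = $18,050.

Halvorsen: $15,170 | Kowalski: $9,970 | Becker: $16,900 | Ferraro: $12,280 | Lindqvist: $18,050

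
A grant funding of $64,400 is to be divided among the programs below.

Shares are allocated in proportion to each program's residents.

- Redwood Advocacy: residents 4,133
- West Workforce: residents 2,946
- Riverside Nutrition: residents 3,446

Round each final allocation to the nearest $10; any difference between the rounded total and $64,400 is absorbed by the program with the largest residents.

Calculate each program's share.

Redwood Advocacy: $25,280 | West Workforce: $18,030 | Riverside Nutrition: $21,090

Total residents = 10,525.
Unrounded shares: Redwood Advocacy 4,133/10,525 × $64,400 = 25,288.86; West Workforce 2,946/10,525 × $64,400 = 18,025.88; Riverside Nutrition 3,446/10,525 × $64,400 = 21,085.26.
At nearest $10: Redwood Advocacy $25,290; West Workforce $18,030; Riverside Nutrition $21,090. Sum = $64,410.
Difference $64,400 − $64,410 = −$10 applied to largest residents (Redwood Advocacy): Redwood Advocacy becomes $25,280.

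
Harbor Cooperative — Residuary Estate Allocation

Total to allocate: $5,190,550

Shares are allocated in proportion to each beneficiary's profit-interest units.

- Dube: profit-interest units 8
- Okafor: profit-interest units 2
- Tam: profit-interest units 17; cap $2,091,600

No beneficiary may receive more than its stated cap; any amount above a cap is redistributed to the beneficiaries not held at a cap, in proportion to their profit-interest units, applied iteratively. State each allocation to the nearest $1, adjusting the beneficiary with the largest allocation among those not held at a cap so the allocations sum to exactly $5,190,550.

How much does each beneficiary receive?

Combined profit-interest units = 27.
Pro-rata shares before constraints: Dube 1,537,940.74; Okafor 384,485.19; Tam 3,268,124.07.
Held at cap: Tam ($2,091,600); remaining pool $3,098,950 reallocated over remaining profit-interest units 10.
Shares after redistribution: Dube 2,479,160.00 → $2,479,160; Okafor 619,790.00 → $619,790.

Dube: $2,479,160 · Okafor: $619,790 · Tam: $2,091,600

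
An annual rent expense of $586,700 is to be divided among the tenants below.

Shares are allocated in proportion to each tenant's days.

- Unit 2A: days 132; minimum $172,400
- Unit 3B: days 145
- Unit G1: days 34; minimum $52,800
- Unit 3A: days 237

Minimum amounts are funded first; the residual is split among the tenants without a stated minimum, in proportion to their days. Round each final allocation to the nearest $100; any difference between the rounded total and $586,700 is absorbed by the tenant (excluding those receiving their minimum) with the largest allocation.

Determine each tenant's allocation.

Minimums first: Unit 2A $172,400; Unit G1 $52,800. Balance $361,500.
Balance split over remaining days 382: Unit 3B 137,218.59 → $137,200; Unit 3A 224,281.41 → $224,300.

Unit 2A: $172,400; Unit 3B: $137,200; Unit G1: $52,800; Unit 3A: $224,300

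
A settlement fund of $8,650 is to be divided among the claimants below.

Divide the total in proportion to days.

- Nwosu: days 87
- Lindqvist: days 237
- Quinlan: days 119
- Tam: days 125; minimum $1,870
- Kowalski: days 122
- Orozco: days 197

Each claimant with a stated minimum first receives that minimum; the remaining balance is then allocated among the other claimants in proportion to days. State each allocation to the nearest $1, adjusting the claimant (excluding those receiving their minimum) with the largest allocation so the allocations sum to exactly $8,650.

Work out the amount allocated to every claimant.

Guaranteed amounts: Tam $1,870. Remaining pool $6,780.
Remaining pool split over remaining days 762: Nwosu 774.09 → $774; Lindqvist 2,108.74 → $2,109; Quinlan 1,058.82 → $1,059; Kowalski 1,085.51 → $1,086; Orozco 1,752.83 → $1,753.
Rounding difference −$1 applied to Lindqvist → $2,108.

Nwosu: $774 · Lindqvist: $2,108 · Quinlan: $1,059 · Tam: $1,870 · Kowalski: $1,086 · Orozco: $1,753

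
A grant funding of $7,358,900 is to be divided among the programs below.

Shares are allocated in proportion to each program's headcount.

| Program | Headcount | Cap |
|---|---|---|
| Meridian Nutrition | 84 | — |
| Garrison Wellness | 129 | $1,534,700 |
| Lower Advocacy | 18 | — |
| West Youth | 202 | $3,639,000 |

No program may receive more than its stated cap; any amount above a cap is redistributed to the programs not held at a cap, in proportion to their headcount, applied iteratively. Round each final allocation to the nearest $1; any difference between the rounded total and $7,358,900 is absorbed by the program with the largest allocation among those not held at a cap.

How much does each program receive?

Meridian Nutrition: $1,799,576 · Garrison Wellness: $1,534,700 · Lower Advocacy: $385,624 · West Youth: $3,639,000

Combined headcount = 433.
Pro-rata shares before constraints: Meridian Nutrition 1,427,592.61; Garrison Wellness 2,192,374.36; Lower Advocacy 305,912.70; West Youth 3,433,020.32.
Cap binds for Garrison Wellness ($1,534,700); remaining pool $5,824,200 reallocated over remaining headcount 304.
Cap binds for West Youth ($3,639,000); remaining pool $2,185,200 reallocated over remaining headcount 102.
Remaining shares: Meridian Nutrition 1,799,576.47 → $1,799,576; Lower Advocacy 385,623.53 → $385,624.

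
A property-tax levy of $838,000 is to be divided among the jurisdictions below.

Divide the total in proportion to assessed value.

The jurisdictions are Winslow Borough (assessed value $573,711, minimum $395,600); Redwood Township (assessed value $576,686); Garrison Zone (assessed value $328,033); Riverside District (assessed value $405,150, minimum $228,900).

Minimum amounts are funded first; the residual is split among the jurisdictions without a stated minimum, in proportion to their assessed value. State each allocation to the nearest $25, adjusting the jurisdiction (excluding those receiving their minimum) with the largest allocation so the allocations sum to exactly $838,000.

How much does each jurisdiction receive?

Guaranteed amounts: Winslow Borough $395,600; Riverside District $228,900. Remaining pool $213,500.
Remaining pool split over remaining assessed value 904,719: Redwood Township 136,089.17 → $136,100; Garrison Zone 77,410.83 → $77,400.

Winslow Borough: $395,600 | Redwood Township: $136,100 | Garrison Zone: $77,400 | Riverside District: $228,900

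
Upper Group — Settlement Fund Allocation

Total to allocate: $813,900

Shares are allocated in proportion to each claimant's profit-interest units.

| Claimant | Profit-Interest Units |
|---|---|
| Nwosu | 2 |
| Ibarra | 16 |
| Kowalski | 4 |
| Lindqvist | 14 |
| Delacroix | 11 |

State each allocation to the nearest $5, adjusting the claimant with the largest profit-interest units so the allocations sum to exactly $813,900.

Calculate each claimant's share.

Combined profit-interest units = 2 + 16 + 4 + 14 + 11 = 47.
Pro-rata amounts: Nwosu 34,634.04; Ibarra 277,072.34; Kowalski 69,268.09; Lindqvist 242,438.30; Delacroix 190,487.23.
At nearest $5: Nwosu $34,635; Ibarra $277,070; Kowalski $69,270; Lindqvist $242,440; Delacroix $190,485. Sum = $813,900.
No rounding difference to absorb.

Nwosu: $34,635; Ibarra: $277,070; Kowalski: $69,270; Lindqvist: $242,440; Delacroix: $190,485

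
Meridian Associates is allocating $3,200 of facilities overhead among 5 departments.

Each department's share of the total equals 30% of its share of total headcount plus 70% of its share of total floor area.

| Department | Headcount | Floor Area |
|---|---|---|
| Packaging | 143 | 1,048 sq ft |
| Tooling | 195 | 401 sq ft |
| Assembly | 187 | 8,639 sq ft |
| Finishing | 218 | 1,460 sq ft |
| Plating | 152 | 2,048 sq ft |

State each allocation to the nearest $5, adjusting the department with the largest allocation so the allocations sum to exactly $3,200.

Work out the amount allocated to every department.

Totals — headcount 895, floor area 13,596.
Combined weights (30% headcount + 70% floor area): Packaging 0.1019; Tooling 0.0860; Assembly 0.5075; Finishing 0.1482; Plating 0.1564.
Unrounded shares: Packaging 326.05; Tooling 275.23; Assembly 1,623.89; Finishing 474.37; Plating 500.46.
After rounding ($5): Packaging $325; Tooling $275; Assembly $1,625; Finishing $475; Plating $500. Sum = $3,200.
Rounded total matches; no reconciliation needed.

Packaging: $325 | Tooling: $275 | Assembly: $1,625 | Finishing: $475 | Plating: $500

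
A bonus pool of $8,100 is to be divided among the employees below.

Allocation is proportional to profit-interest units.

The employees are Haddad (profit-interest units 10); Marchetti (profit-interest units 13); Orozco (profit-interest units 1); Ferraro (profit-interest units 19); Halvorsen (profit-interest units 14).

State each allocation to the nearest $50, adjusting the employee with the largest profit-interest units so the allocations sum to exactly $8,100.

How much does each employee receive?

Haddad: $1,400 · Marchetti: $1,850 · Orozco: $150 · Ferraro: $2,700 · Halvorsen: $2,000

Sum of profit-interest units: 10 + 13 + 1 + 19 + 14 = 57.
Proportional shares: Haddad 1,421.05; Marchetti 1,847.37; Orozco 142.11; Ferraro 2,700.00; Halvorsen 1,989.47.
Rounded to nearest $50: Haddad $1,400; Marchetti $1,850; Orozco $150; Ferraro $2,700; Halvorsen $2,000. Sum = $8,100.
Rounded total matches; no reconciliation needed.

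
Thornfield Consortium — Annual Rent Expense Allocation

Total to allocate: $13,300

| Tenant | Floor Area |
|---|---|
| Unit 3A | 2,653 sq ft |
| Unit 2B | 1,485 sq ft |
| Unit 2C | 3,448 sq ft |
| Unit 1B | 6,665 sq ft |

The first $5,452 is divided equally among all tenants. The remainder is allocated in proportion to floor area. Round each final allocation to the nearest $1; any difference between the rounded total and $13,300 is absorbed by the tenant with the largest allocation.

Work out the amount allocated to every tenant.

$5,452 shared equally gives $1,363 per tenant.
Remainder $7,848 by floor area (total 14,251): Unit 3A 1,461.00 → $1,461; Unit 2B 817.79 → $818; Unit 2C 1,898.81 → $1,899; Unit 1B 3,670.40 → $3,670.
Totals: Unit 3A $1,363 + $1,461 = $2,824; Unit 2B $1,363 + $818 = $2,181; Unit 2C $1,363 + $1,899 = $3,262; Unit 1B $1,363 + $3,670 = $5,033.

Unit 3A: $2,824; Unit 2B: $2,181; Unit 2C: $3,262; Unit 1B: $5,033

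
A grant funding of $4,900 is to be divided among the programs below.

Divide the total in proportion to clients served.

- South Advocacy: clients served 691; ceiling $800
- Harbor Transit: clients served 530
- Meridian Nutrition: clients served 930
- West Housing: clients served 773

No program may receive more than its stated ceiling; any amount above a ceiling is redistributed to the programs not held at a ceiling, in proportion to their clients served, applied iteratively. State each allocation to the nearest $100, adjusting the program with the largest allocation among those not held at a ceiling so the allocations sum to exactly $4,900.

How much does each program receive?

Clients served total: 2,924.
Unconstrained shares: South Advocacy 1,157.97; Harbor Transit 888.17; Meridian Nutrition 1,558.48; West Housing 1,295.38.
Capped: South Advocacy ($800); balance $4,100 reallocated over remaining clients served 2,233.
Remaining shares: Harbor Transit 973.13 → $1,000; Meridian Nutrition 1,707.57 → $1,700; West Housing 1,419.30 → $1,400.

South Advocacy: $800; Harbor Transit: $1,000; Meridian Nutrition: $1,700; West Housing: $1,400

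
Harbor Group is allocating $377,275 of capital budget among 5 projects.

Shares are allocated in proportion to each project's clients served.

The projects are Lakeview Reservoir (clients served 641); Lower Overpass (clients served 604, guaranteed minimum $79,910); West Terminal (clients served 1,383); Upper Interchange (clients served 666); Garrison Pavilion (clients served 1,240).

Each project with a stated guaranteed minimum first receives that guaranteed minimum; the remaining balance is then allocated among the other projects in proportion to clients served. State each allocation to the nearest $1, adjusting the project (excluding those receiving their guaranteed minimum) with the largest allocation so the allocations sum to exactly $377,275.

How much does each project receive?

Minimums first: Lower Overpass $79,910. Balance $297,365.
Balance split over remaining clients served 3,930: Lakeview Reservoir 48,501.52 → $48,502; West Terminal 104,645.24 → $104,645; Upper Interchange 50,393.15 → $50,393; Garrison Pavilion 93,825.09 → $93,825.

Lakeview Reservoir: $48,502 | Lower Overpass: $79,910 | West Terminal: $104,645 | Upper Interchange: $50,393 | Garrison Pavilion: $93,825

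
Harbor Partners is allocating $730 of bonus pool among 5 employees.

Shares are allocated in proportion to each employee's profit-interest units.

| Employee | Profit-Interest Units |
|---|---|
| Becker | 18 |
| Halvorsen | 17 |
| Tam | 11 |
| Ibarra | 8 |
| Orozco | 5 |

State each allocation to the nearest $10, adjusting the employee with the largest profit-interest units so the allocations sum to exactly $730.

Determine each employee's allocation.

Sum of profit-interest units: 18 + 17 + 11 + 8 + 5 = 59.
Raw shares: Becker 222.71; Halvorsen 210.34; Tam 136.10; Ibarra 98.98; Orozco 61.86.
After rounding ($10): Becker $220; Halvorsen $210; Tam $140; Ibarra $100; Orozco $60. Sum = $730.
Sum already equals the total — no adjustment.

Becker: $220 | Halvorsen: $210 | Tam: $140 | Ibarra: $100 | Orozco: $60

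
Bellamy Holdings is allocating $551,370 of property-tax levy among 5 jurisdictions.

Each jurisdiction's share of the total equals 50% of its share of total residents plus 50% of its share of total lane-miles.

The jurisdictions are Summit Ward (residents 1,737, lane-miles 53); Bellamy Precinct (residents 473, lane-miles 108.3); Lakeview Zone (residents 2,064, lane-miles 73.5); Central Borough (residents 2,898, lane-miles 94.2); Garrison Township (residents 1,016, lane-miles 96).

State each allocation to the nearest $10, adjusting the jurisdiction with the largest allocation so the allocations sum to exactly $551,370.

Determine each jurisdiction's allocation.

Summit Ward: $92,860; Bellamy Precinct: $86,180; Lakeview Zone: $117,170; Central Borough: $158,680; Garrison Township: $96,480

Residents total 8,188; lane-miles total 425.
Blended shares (50% residents + 50% lane-miles): Summit Ward 0.1684; Bellamy Precinct 0.1563; Lakeview Zone 0.2125; Central Borough 0.2878; Garrison Township 0.1750.
Proportional shares: Summit Ward 92,863.28; Bellamy Precinct 86,176.65; Lakeview Zone 117,170.92; Central Borough 158,678.67; Garrison Township 96,480.48.
After rounding ($10): Summit Ward $92,860; Bellamy Precinct $86,180; Lakeview Zone $117,170; Central Borough $158,680; Garrison Township $96,480. Sum = $551,370.
Sum already equals the total — no adjustment.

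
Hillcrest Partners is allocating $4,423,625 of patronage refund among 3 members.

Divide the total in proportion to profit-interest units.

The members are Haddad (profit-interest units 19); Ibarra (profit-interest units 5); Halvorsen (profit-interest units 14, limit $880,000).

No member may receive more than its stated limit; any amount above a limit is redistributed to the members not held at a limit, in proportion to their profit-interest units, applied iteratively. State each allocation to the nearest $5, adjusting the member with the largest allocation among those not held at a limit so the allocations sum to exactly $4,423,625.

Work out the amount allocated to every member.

Haddad: $2,805,370 | Ibarra: $738,255 | Halvorsen: $880,000

Profit-interest units total: 38.
Unconstrained shares: Haddad 2,211,812.50; Ibarra 582,055.92; Halvorsen 1,629,756.58.
Held at cap: Halvorsen ($880,000); remaining pool $3,543,625 reallocated over remaining profit-interest units 24.
Shares after redistribution: Haddad 2,805,369.79 → $2,805,370; Ibarra 738,255.21 → $738,255.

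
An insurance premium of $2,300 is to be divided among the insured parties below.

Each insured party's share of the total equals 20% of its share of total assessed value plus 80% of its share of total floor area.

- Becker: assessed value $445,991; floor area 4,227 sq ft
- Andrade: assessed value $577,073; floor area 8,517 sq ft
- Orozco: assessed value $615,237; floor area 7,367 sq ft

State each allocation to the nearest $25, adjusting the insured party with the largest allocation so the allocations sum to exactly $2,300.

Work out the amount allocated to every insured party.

Totals — assessed value 1,638,301, floor area 20,111.
Composite weights (20% assessed value + 80% floor area): Becker 0.2226; Andrade 0.4092; Orozco 0.3682.
Raw shares: Becker 511.96; Andrade 941.27; Orozco 846.77.
At nearest $25: Becker $500; Andrade $950; Orozco $850. Sum = $2,300.
No rounding difference to absorb.

Becker: $500 · Andrade: $950 · Orozco: $850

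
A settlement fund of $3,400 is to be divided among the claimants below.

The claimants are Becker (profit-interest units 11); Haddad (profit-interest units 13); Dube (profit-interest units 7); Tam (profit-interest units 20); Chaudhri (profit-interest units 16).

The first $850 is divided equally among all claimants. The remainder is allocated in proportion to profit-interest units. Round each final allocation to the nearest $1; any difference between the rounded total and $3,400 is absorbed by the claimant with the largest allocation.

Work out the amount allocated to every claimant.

Becker: $589; Haddad: $665; Dube: $436; Tam: $931; Chaudhri: $779

Equal tier: $850 ÷ 5 = $170 apiece.
Remainder $2,550 by profit-interest units (total 67): Becker 418.66 → $419; Haddad 494.78 → $495; Dube 266.42 → $266; Tam 761.19 → $761; Chaudhri 608.96 → $609.
Totals: Becker $170 + $419 = $589; Haddad $170 + $495 = $665; Dube $170 + $266 = $436; Tam $170 + $761 = $931; Chaudhri $170 + $609 = $779.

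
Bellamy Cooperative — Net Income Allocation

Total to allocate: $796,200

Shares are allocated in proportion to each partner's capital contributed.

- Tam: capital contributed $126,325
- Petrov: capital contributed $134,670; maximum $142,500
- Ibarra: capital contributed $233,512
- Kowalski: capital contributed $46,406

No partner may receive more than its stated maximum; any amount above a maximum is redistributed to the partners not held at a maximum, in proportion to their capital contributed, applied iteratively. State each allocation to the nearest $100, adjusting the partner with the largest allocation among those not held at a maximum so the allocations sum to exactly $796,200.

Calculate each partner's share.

Combined capital contributed = 540,913.
Proportional shares (ignoring caps): Tam 185,944.81; Petrov 198,228.28; Ibarra 343,719.33; Kowalski 68,307.58.
Cap binds for Petrov ($142,500); balance $653,700 reallocated over remaining capital contributed 406,243.
Shares after redistribution: Tam 203,274.03 → $203,300; Ibarra 375,752.43 → $375,800; Kowalski 74,673.54 → $74,700.
Rounding difference −$100 applied to Ibarra → $375,700.

Tam: $203,300 · Petrov: $142,500 · Ibarra: $375,700 · Kowalski: $74,700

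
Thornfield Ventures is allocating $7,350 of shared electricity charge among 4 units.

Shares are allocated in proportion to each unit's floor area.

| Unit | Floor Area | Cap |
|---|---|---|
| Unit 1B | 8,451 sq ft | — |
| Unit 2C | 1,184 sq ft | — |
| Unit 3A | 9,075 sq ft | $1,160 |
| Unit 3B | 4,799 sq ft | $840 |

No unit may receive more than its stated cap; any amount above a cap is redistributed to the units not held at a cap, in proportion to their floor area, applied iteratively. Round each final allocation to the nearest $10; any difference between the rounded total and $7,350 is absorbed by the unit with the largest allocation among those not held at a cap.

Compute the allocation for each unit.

Floor area total: 23,509.
Pro-rata shares before constraints: Unit 1B 2,642.17; Unit 2C 370.17; Unit 3A 2,837.26; Unit 3B 1,500.39.
Cap binds for Unit 3A ($1,160), Unit 3B ($840); balance $5,350 reallocated over remaining floor area 9,635.
Remaining shares: Unit 1B 4,692.56 → $4,690; Unit 2C 657.44 → $660.

Unit 1B: $4,690; Unit 2C: $660; Unit 3A: $1,160; Unit 3B: $840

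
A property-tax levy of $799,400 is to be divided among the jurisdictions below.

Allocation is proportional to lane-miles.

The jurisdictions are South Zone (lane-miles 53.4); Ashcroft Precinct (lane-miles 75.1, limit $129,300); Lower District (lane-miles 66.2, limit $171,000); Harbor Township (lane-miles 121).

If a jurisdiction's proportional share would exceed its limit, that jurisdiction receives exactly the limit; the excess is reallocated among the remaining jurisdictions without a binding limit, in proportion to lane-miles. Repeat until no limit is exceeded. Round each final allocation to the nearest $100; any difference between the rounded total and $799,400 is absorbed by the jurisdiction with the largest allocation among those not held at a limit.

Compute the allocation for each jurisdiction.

South Zone: $152,800; Ashcroft Precinct: $129,300; Lower District: $171,000; Harbor Township: $346,300

Combined lane-miles = 315.7.
Proportional shares (ignoring caps): South Zone 135,216.85; Ashcroft Precinct 190,164.52; Lower District 167,628.38; Harbor Township 306,390.24.
Cap binds for Ashcroft Precinct ($129,300); balance $670,100 reallocated over remaining lane-miles 240.6.
Cap binds for Lower District ($171,000); balance $499,100 reallocated over remaining lane-miles 174.4.
Shares after redistribution: South Zone 152,820.76 → $152,800; Harbor Township 346,279.24 → $346,300.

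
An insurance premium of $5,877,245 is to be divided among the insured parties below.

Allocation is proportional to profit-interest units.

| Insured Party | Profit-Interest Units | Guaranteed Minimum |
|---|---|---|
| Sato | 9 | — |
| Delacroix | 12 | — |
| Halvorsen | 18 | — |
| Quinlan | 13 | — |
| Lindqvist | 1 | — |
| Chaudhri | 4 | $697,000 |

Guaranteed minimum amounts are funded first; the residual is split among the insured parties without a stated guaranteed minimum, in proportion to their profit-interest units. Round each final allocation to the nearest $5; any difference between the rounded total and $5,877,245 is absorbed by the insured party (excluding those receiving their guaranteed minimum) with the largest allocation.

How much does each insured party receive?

Minimums first: Chaudhri $697,000. Balance $5,180,245.
Balance split over remaining profit-interest units 53: Sato 879,664.25 → $879,665; Delacroix 1,172,885.66 → $1,172,885; Halvorsen 1,759,328.49 → $1,759,330; Quinlan 1,270,626.13 → $1,270,625; Lindqvist 97,740.47 → $97,740.

Sato: $879,665 · Delacroix: $1,172,885 · Halvorsen: $1,759,330 · Quinlan: $1,270,625 · Lindqvist: $97,740 · Chaudhri: $697,000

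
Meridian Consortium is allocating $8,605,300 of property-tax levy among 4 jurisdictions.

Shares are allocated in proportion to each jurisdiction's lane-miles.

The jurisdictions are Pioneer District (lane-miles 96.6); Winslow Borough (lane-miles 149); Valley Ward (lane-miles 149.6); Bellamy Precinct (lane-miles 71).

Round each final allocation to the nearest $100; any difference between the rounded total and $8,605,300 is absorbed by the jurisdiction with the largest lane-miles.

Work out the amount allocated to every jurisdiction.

Pioneer District: $1,783,100; Winslow Borough: $2,750,300; Valley Ward: $2,761,400; Bellamy Precinct: $1,310,500

Lane-miles total: 96.6 + 149 + 149.6 + 71 = 466.2.
Pro-rata amounts: Pioneer District 1,783,080.18; Winslow Borough 2,750,299.66; Valley Ward 2,761,374.69; Bellamy Precinct 1,310,545.47.
Rounded to nearest $100: Pioneer District $1,783,100; Winslow Borough $2,750,300; Valley Ward $2,761,400; Bellamy Precinct $1,310,500. Sum = $8,605,300.
Sum already equals the total — no adjustment.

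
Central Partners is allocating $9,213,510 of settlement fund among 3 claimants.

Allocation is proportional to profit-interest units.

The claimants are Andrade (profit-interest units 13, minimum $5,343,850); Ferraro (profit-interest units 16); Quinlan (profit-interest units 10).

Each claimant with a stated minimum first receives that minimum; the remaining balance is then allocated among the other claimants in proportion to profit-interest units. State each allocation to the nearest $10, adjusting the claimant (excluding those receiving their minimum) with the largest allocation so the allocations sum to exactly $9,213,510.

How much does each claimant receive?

Andrade: $5,343,850 · Ferraro: $2,381,330 · Quinlan: $1,488,330

Minimums first: Andrade $5,343,850. Balance $3,869,660.
Balance split over remaining profit-interest units 26: Ferraro 2,381,329.23 → $2,381,330; Quinlan 1,488,330.77 → $1,488,330.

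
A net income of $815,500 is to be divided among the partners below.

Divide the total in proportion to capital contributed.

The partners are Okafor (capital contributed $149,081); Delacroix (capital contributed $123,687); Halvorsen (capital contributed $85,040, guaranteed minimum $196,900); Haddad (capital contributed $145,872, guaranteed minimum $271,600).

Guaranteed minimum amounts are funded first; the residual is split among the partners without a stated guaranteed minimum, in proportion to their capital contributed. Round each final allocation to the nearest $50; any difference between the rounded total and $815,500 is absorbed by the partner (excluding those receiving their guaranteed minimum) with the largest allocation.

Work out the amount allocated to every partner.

Okafor: $189,650 · Delacroix: $157,350 · Halvorsen: $196,900 · Haddad: $271,600

Fund the minimums — Halvorsen $196,900; Haddad $271,600. Balance $347,000.
Balance split over remaining capital contributed 272,768: Okafor 189,652.40 → $189,650; Delacroix 157,347.60 → $157,350.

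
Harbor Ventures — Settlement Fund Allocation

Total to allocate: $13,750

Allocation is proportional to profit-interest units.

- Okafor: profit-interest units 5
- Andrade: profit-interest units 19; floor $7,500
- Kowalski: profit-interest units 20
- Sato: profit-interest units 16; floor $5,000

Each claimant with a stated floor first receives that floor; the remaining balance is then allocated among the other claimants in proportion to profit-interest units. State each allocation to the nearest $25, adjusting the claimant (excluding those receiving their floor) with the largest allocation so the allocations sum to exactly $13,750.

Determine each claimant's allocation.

Okafor: $250; Andrade: $7,500; Kowalski: $1,000; Sato: $5,000

Fund the minimums — Andrade $7,500; Sato $5,000. Remaining pool $1,250.
Remaining pool split over remaining profit-interest units 25: Okafor 250.00 → $250; Kowalski 1,000.00 → $1,000.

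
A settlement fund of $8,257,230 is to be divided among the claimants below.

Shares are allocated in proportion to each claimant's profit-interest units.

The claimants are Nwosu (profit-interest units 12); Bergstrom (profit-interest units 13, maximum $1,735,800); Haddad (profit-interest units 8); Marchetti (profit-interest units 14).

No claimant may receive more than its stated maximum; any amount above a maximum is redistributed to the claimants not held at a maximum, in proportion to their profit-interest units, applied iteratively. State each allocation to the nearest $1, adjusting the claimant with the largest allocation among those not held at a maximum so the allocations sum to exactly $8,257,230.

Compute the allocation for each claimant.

Profit-interest units total: 47.
Pro-rata shares before constraints: Nwosu 2,108,228.94; Bergstrom 2,283,914.68; Haddad 1,405,485.96; Marchetti 2,459,600.43.
Capped: Bergstrom ($1,735,800); residual $6,521,430 reallocated over remaining profit-interest units 34.
Shares after redistribution: Nwosu 2,301,681.18 → $2,301,681; Haddad 1,534,454.12 → $1,534,454; Marchetti 2,685,294.71 → $2,685,295.

Nwosu: $2,301,681; Bergstrom: $1,735,800; Haddad: $1,534,454; Marchetti: $2,685,295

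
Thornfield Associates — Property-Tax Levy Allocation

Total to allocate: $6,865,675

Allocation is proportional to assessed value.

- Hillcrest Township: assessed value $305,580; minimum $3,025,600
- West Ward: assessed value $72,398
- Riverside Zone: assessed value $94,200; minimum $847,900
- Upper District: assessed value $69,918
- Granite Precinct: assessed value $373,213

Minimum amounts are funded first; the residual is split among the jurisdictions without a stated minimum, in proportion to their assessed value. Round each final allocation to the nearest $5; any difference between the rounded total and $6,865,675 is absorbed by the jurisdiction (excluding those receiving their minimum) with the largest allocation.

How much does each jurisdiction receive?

Hillcrest Township: $3,025,600 | West Ward: $420,205 | Riverside Zone: $847,900 | Upper District: $405,810 | Granite Precinct: $2,166,160

Guaranteed amounts: Hillcrest Township $3,025,600; Riverside Zone $847,900. Remaining pool $2,992,175.
Remaining pool split over remaining assessed value 515,529: West Ward 420,204.27 → $420,205; Upper District 405,810.13 → $405,810; Granite Precinct 2,166,160.60 → $2,166,160.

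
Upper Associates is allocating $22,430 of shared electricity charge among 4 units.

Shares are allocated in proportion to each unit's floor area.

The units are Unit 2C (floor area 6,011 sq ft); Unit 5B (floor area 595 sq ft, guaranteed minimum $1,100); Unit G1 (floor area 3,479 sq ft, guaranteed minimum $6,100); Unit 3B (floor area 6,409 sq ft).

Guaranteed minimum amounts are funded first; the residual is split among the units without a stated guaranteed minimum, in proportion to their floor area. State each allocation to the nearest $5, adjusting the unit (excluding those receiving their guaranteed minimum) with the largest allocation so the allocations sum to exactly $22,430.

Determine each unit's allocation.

Guaranteed amounts: Unit 5B $1,100; Unit G1 $6,100. Remaining pool $15,230.
Remaining pool split over remaining floor area 12,420: Unit 2C 7,370.98 → $7,370; Unit 3B 7,859.02 → $7,860.

Unit 2C: $7,370 · Unit 5B: $1,100 · Unit G1: $6,100 · Unit 3B: $7,860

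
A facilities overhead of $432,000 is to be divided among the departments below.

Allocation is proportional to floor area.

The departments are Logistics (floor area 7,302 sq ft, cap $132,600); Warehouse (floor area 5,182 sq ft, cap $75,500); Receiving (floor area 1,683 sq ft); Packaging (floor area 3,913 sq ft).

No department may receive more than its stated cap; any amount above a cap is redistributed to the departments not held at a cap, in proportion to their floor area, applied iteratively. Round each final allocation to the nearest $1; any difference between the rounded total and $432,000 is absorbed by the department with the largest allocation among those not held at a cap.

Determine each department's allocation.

Logistics: $132,600; Warehouse: $75,500; Receiving: $67,338; Packaging: $156,562

Sum of floor area: 18,080.
Unconstrained shares: Logistics 174,472.57; Warehouse 123,817.70; Receiving 40,213.27; Packaging 93,496.46.
Capped: Logistics ($132,600), Warehouse ($75,500); remaining pool $223,900 reallocated over remaining floor area 5,596.
Remaining shares: Receiving 67,338.05 → $67,338; Packaging 156,561.95 → $156,562.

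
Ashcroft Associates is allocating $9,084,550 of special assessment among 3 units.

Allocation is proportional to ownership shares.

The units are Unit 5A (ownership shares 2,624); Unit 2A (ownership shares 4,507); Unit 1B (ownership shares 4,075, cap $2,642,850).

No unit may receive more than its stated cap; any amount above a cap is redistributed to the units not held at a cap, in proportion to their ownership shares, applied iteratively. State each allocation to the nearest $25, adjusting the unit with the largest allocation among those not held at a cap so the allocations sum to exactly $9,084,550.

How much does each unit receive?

Sum of ownership shares: 11,206.
Proportional shares (ignoring caps): Unit 5A 2,127,240.69; Unit 2A 3,653,762.88; Unit 1B 3,303,546.43.
Capped: Unit 1B ($2,642,850); residual $6,441,700 reallocated over remaining ownership shares 7,131.
Redistributed shares: Unit 5A 2,370,357.71 → $2,370,350; Unit 2A 4,071,342.29 → $4,071,350.

Unit 5A: $2,370,350; Unit 2A: $4,071,350; Unit 1B: $2,642,850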